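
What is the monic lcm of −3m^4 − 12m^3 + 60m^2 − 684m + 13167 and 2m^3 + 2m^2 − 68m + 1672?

m^6 − 6m^5 + 16m^4 + 732m^3 − 8189m^2 + 61218m − 333564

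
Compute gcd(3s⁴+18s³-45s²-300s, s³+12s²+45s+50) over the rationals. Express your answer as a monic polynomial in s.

Apply the Euclidean algorithm:
  3s⁴+18s³-45s²-300s = (3s-18)(s³+12s²+45s+50) + (36s²+360s+900)
  s³+12s²+45s+50 = ((1/36)s+1/18)(36s²+360s+900) + (0)
Last nonzero remainder: 36s²+360s+900. Dividing through by 36 gives the monic gcd s²+10s+25.

s²+10s+25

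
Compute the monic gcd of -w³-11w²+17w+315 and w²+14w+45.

By polynomial division,
  -w³-11w²+17w+315 = (-w+3)(w²+14w+45) + (20w+180)
  w²+14w+45 = ((1/20)w+1/4)(20w+180) + (0)
Last nonzero remainder: 20w+180. Dividing through by 20 gives the monic gcd w+9.

w+9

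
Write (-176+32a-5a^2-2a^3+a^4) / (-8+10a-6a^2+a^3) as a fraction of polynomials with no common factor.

Repeated division with remainder:
  a^4-2a^3-5a^2+32a-176 = (a+4)(a^3-6a^2+10a-8) + (9a^2-144)
  a^3-6a^2+10a-8 = ((1/9)a-2/3)(9a^2-144) + (26a-104)
  9a^2-144 = ((9/26)a+18/13)(26a-104) + (0)
Last nonzero remainder: 26a-104. Dividing through by 26 gives the monic gcd a-4.
Cancel a-4 from numerator and denominator to get the reduced form.

(44+3a+2a^2+a^3)/(2-2a+a^2)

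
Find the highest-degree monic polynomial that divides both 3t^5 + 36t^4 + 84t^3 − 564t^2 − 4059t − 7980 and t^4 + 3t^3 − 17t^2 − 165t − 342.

Apply the Euclidean algorithm:
  3t^5 + 36t^4 + 84t^3 − 564t^2 − 4059t − 7980 = (3t + 27)(t^4 + 3t^3 − 17t^2 − 165t − 342) + (54t^3 + 390t^2 + 1422t + 1254)
  t^4 + 3t^3 − 17t^2 − 165t − 342 = ((1/54)t − 19/243)(54t^3 + 390t^2 + 1422t + 1254) + (−(1040/81)t^2 − (2080/27)t − 19760/81)
  54t^3 + 390t^2 + 1422t + 1254 = (−(2187/520)t − 2673/520)(−(1040/81)t^2 − (2080/27)t − 19760/81) + (0)
Last nonzero remainder: −(1040/81)t^2 − (2080/27)t − 19760/81. Dividing through by −1040/81 gives the monic gcd t^2 + 6t + 19.

t^2 + 6t + 19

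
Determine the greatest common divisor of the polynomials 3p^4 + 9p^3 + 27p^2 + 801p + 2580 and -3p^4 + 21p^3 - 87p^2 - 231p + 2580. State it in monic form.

p^3 - 2p^2 + 19p + 172

Apply the Euclidean algorithm:
  3p^4 + 9p^3 + 27p^2 + 801p + 2580 = (-1)(-3p^4 + 21p^3 - 87p^2 - 231p + 2580) + (30p^3 - 60p^2 + 570p + 5160)
  -3p^4 + 21p^3 - 87p^2 - 231p + 2580 = (-(1/10)p + 1/2)(30p^3 - 60p^2 + 570p + 5160) + (0)
Last nonzero remainder: 30p^3 - 60p^2 + 570p + 5160. Dividing through by 30 gives the monic gcd p^3 - 2p^2 + 19p + 172.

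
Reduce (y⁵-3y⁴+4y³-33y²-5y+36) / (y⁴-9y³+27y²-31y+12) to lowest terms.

Euclidean algorithm in ℚ[y]:
  y⁵-3y⁴+4y³-33y²-5y+36 = (y+6)(y⁴-9y³+27y²-31y+12) + (31y³-164y²+169y-36)
  y⁴-9y³+27y²-31y+12 = ((1/31)y-115/961)(31y³-164y²+169y-36) + ((1848/961)y²-(9240/961)y+7392/961)
  31y³-164y²+169y-36 = ((29791/1848)y-2883/616)((1848/961)y²-(9240/961)y+7392/961) + (0)
Last nonzero remainder: (1848/961)y²-(9240/961)y+7392/961. Dividing through by 1848/961 gives the monic gcd y²-5y+4.
Cancel y²-5y+4 from numerator and denominator to get the reduced form.

(y³+2y²+10y+9)/(y²-4y+3)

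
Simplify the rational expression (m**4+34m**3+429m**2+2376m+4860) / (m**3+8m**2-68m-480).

(m**2+18m+81)/(m-8)

By polynomial division,
  m**4+34m**3+429m**2+2376m+4860 = (m+26)(m**3+8m**2-68m-480) + (289m**2+4624m+17340)
  m**3+8m**2-68m-480 = ((1/289)m-8/289)(289m**2+4624m+17340) + (0)
Last nonzero remainder: 289m**2+4624m+17340. Dividing through by 289 gives the monic gcd m**2+16m+60.
Cancel m**2+16m+60 from numerator and denominator to get the reduced form.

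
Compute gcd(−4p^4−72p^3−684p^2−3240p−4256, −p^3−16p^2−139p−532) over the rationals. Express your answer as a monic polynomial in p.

p^3+16p^2+139p+532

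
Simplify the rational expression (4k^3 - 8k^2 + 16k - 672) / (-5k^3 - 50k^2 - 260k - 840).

(-4k + 24)/(5k + 30)

Euclidean algorithm in ℚ[k]:
  4k^3 - 8k^2 + 16k - 672 = (-4/5)(-5k^3 - 50k^2 - 260k - 840) + (-48k^2 - 192k - 1344)
  -5k^3 - 50k^2 - 260k - 840 = ((5/48)k + 5/8)(-48k^2 - 192k - 1344) + (0)
Last nonzero remainder: -48k^2 - 192k - 1344. Dividing through by -48 gives the monic gcd k^2 + 4k + 28.
Cancel k^2 + 4k + 28 from numerator and denominator to get the reduced form.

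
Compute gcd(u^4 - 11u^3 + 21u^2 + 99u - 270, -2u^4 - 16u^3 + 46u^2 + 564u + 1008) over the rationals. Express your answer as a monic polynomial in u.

By polynomial division,
  u^4 - 11u^3 + 21u^2 + 99u - 270 = (-1/2)(-2u^4 - 16u^3 + 46u^2 + 564u + 1008) + (-19u^3 + 44u^2 + 381u + 234)
  -2u^4 - 16u^3 + 46u^2 + 564u + 1008 = ((2/19)u + 392/361)(-19u^3 + 44u^2 + 381u + 234) + (-(15120/361)u^2 + (45360/361)u + 272160/361)
  -19u^3 + 44u^2 + 381u + 234 = ((6859/15120)u + 4693/15120)(-(15120/361)u^2 + (45360/361)u + 272160/361) + (0)
Last nonzero remainder: -(15120/361)u^2 + (45360/361)u + 272160/361. Dividing through by -15120/361 gives the monic gcd u^2 - 3u - 18.

u^2 - 3u - 18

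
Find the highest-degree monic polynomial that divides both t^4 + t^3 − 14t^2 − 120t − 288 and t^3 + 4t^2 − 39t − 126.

Apply the Euclidean algorithm:
  t^4 + t^3 − 14t^2 − 120t − 288 = (t − 3)(t^3 + 4t^2 − 39t − 126) + (37t^2 − 111t − 666)
  t^3 + 4t^2 − 39t − 126 = ((1/37)t + 7/37)(37t^2 − 111t − 666) + (0)
Last nonzero remainder: 37t^2 − 111t − 666. Dividing through by 37 gives the monic gcd t^2 − 3t − 18.

t^2 − 3t − 18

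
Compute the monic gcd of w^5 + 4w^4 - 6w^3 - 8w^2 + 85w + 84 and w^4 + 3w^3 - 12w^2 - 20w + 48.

Apply the Euclidean algorithm:
  w^5 + 4w^4 - 6w^3 - 8w^2 + 85w + 84 = (w + 1)(w^4 + 3w^3 - 12w^2 - 20w + 48) + (3w^3 + 24w^2 + 57w + 36)
  w^4 + 3w^3 - 12w^2 - 20w + 48 = ((1/3)w - 5/3)(3w^3 + 24w^2 + 57w + 36) + (9w^2 + 63w + 108)
  3w^3 + 24w^2 + 57w + 36 = ((1/3)w + 1/3)(9w^2 + 63w + 108) + (0)
Last nonzero remainder: 9w^2 + 63w + 108. Dividing through by 9 gives the monic gcd w^2 + 7w + 12.

w^2 + 7w + 12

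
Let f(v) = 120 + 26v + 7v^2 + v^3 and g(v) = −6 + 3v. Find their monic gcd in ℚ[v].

Apply the Euclidean algorithm:
  v^3 + 7v^2 + 26v + 120 = ((1/3)v^2 + 3v + 44/3)(3v − 6) + (208)
  3v − 6 = ((3/208)v − 3/104)(208) + (0)
The last nonzero remainder is the constant 208, so the polynomials are coprime and gcd = 1.

1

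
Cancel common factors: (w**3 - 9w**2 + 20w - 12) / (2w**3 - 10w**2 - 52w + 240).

(w**2 - 3w + 2)/(2w**2 + 2w - 40)

Euclidean algorithm in ℚ[w]:
  w**3 - 9w**2 + 20w - 12 = (1/2)(2w**3 - 10w**2 - 52w + 240) + (-4w**2 + 46w - 132)
  2w**3 - 10w**2 - 52w + 240 = (-(1/2)w - 13/4)(-4w**2 + 46w - 132) + ((63/2)w - 189)
  -4w**2 + 46w - 132 = (-(8/63)w + 44/63)((63/2)w - 189) + (0)
Last nonzero remainder: (63/2)w - 189. Dividing through by 63/2 gives the monic gcd w - 6.
Cancel w - 6 from numerator and denominator to get the reduced form.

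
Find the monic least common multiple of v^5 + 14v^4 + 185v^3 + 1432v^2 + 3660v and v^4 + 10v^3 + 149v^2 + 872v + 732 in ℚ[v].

Repeated division with remainder:
  v^5 + 14v^4 + 185v^3 + 1432v^2 + 3660v = (v + 4)(v^4 + 10v^3 + 149v^2 + 872v + 732) + (-4v^3 - 36v^2 - 560v - 2928)
  v^4 + 10v^3 + 149v^2 + 872v + 732 = (-(1/4)v - 1/4)(-4v^3 - 36v^2 - 560v - 2928) + (0)
Last nonzero remainder: -4v^3 - 36v^2 - 560v - 2928. Dividing through by -4 gives the monic gcd v^3 + 9v^2 + 140v + 732.
Then lcm(f, g) = f·g / gcd(f, g); expanding and making the result monic gives the answer.

v^6 + 15v^5 + 199v^4 + 1617v^3 + 5092v^2 + 3660v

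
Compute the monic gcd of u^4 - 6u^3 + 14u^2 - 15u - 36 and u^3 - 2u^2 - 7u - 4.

u^2 - 3u - 4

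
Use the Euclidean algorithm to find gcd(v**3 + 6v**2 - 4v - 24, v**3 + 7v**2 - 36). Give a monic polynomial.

By polynomial division,
  v**3 + 6v**2 - 4v - 24 = (v**3 + 7v**2 - 36) + (-v**2 - 4v + 12)
  v**3 + 7v**2 - 36 = (-v - 3)(-v**2 - 4v + 12) + (0)
Last nonzero remainder: -v**2 - 4v + 12. Dividing through by -1 gives the monic gcd v**2 + 4v - 12.

v**2 + 4v - 12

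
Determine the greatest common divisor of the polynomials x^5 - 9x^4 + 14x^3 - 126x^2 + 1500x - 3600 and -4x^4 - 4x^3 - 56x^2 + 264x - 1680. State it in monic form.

Repeated division with remainder:
  x^5 - 9x^4 + 14x^3 - 126x^2 + 1500x - 3600 = (-(1/4)x + 5/2)(-4x^4 - 4x^3 - 56x^2 + 264x - 1680) + (10x^3 + 80x^2 + 420x + 600)
  -4x^4 - 4x^3 - 56x^2 + 264x - 1680 = (-(2/5)x + 14/5)(10x^3 + 80x^2 + 420x + 600) + (-112x^2 - 672x - 3360)
  10x^3 + 80x^2 + 420x + 600 = (-(5/56)x - 5/28)(-112x^2 - 672x - 3360) + (0)
Last nonzero remainder: -112x^2 - 672x - 3360. Dividing through by -112 gives the monic gcd x^2 + 6x + 30.

x^2 + 6x + 30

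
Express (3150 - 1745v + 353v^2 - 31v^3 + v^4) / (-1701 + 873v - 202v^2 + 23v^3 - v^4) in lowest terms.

(-50 + 15v - v^2)/(27 - 7v + v^2)

Repeated division with remainder:
  v^4 - 31v^3 + 353v^2 - 1745v + 3150 = (-1)(-v^4 + 23v^3 - 202v^2 + 873v - 1701) + (-8v^3 + 151v^2 - 872v + 1449)
  -v^4 + 23v^3 - 202v^2 + 873v - 1701 = ((1/8)v - 33/64)(-8v^3 + 151v^2 - 872v + 1449) + (-(969/64)v^2 + (969/4)v - 61047/64)
  -8v^3 + 151v^2 - 872v + 1449 = ((512/969)v - 1472/969)(-(969/64)v^2 + (969/4)v - 61047/64) + (0)
Last nonzero remainder: -(969/64)v^2 + (969/4)v - 61047/64. Dividing through by -969/64 gives the monic gcd v^2 - 16v + 63.
Cancel v^2 - 16v + 63 from numerator and denominator to get the reduced form.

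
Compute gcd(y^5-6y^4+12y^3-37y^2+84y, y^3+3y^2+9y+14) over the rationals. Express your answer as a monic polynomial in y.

y^2+y+7

By polynomial division,
  y^5-6y^4+12y^3-37y^2+84y = (y^2-9y+30)(y^3+3y^2+9y+14) + (-60y^2-60y-420)
  y^3+3y^2+9y+14 = (-(1/60)y-1/30)(-60y^2-60y-420) + (0)
Last nonzero remainder: -60y^2-60y-420. Dividing through by -60 gives the monic gcd y^2+y+7.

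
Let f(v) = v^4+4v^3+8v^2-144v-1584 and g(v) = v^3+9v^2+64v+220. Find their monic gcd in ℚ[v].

v^2+4v+44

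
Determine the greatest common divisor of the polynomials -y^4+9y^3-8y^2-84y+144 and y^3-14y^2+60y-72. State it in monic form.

By polynomial division,
  -y^4+9y^3-8y^2-84y+144 = (-y-5)(y^3-14y^2+60y-72) + (-18y^2+144y-216)
  y^3-14y^2+60y-72 = (-(1/18)y+1/3)(-18y^2+144y-216) + (0)
Last nonzero remainder: -18y^2+144y-216. Dividing through by -18 gives the monic gcd y^2-8y+12.

y^2-8y+12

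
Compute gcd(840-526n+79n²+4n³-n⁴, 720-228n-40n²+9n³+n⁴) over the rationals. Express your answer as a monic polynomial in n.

Repeated division with remainder:
  -n⁴+4n³+79n²-526n+840 = (-1)(n⁴+9n³-40n²-228n+720) + (13n³+39n²-754n+1560)
  n⁴+9n³-40n²-228n+720 = ((1/13)n+6/13)(13n³+39n²-754n+1560) + (0)
Last nonzero remainder: 13n³+39n²-754n+1560. Dividing through by 13 gives the monic gcd n³+3n²-58n+120.

120-58n+3n²+n³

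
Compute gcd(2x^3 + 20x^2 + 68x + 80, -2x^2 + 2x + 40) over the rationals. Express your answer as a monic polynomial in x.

x + 4

By polynomial division,
  2x^3 + 20x^2 + 68x + 80 = (-x - 11)(-2x^2 + 2x + 40) + (130x + 520)
  -2x^2 + 2x + 40 = (-(1/65)x + 1/13)(130x + 520) + (0)
Last nonzero remainder: 130x + 520. Dividing through by 130 gives the monic gcd x + 4.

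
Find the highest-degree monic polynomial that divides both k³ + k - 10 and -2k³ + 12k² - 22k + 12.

k - 2

Euclidean algorithm in ℚ[k]:
  k³ + k - 10 = (-1/2)(-2k³ + 12k² - 22k + 12) + (6k² - 10k - 4)
  -2k³ + 12k² - 22k + 12 = (-(1/3)k + 13/9)(6k² - 10k - 4) + (-(80/9)k + 160/9)
  6k² - 10k - 4 = (-(27/40)k - 9/40)(-(80/9)k + 160/9) + (0)
Last nonzero remainder: -(80/9)k + 160/9. Dividing through by -80/9 gives the monic gcd k - 2.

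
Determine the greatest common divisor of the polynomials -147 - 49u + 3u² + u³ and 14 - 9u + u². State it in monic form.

Euclidean algorithm in ℚ[u]:
  u³ + 3u² - 49u - 147 = (u + 12)(u² - 9u + 14) + (45u - 315)
  u² - 9u + 14 = ((1/45)u - 2/45)(45u - 315) + (0)
Last nonzero remainder: 45u - 315. Dividing through by 45 gives the monic gcd u - 7.

-7 + u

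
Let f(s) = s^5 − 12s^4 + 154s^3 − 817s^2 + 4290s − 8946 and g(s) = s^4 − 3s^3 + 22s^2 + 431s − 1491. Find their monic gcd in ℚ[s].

By polynomial division,
  s^5 − 12s^4 + 154s^3 − 817s^2 + 4290s − 8946 = (s − 9)(s^4 − 3s^3 + 22s^2 + 431s − 1491) + (105s^3 − 1050s^2 + 9660s − 22365)
  s^4 − 3s^3 + 22s^2 + 431s − 1491 = ((1/105)s + 1/15)(105s^3 − 1050s^2 + 9660s − 22365) + (0)
Last nonzero remainder: 105s^3 − 1050s^2 + 9660s − 22365. Dividing through by 105 gives the monic gcd s^3 − 10s^2 + 92s − 213.

s^3 − 10s^2 + 92s − 213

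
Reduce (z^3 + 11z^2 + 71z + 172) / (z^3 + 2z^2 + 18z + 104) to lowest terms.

(z^2 + 7z + 43)/(z^2 - 2z + 26)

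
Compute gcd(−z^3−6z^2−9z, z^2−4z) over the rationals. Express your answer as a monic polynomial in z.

Euclidean algorithm in ℚ[z]:
  −z^3−6z^2−9z = (−z−10)(z^2−4z) + (−49z)
  z^2−4z = (−(1/49)z+4/49)(−49z) + (0)
Last nonzero remainder: −49z. Dividing through by −49 gives the monic gcd z.

z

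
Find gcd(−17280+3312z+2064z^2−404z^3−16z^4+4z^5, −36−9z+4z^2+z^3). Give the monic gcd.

−9+z^2

Apply the Euclidean algorithm:
  4z^5−16z^4−404z^3+2064z^2+3312z−17280 = (4z^2−32z−240)(z^3+4z^2−9z−36) + (2880z^2−25920)
  z^3+4z^2−9z−36 = ((1/2880)z+1/720)(2880z^2−25920) + (0)
Last nonzero remainder: 2880z^2−25920. Dividing through by 2880 gives the monic gcd z^2−9.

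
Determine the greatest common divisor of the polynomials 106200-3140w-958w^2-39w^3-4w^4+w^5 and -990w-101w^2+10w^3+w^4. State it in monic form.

-90-w+w^2

Euclidean algorithm in ℚ[w]:
  w^5-4w^4-39w^3-958w^2-3140w+106200 = (w-14)(w^4+10w^3-101w^2-990w) + (202w^3-1382w^2-17000w+106200)
  w^4+10w^3-101w^2-990w = ((1/202)w+1701/20402)(202w^3-1382w^2-17000w+106200) + ((1003590/10201)w^2-(1003590/10201)w-90323100/10201)
  202w^3-1382w^2-17000w+106200 = ((1030301/501795)w-20402/1701)((1003590/10201)w^2-(1003590/10201)w-90323100/10201) + (0)
Last nonzero remainder: (1003590/10201)w^2-(1003590/10201)w-90323100/10201. Dividing through by 1003590/10201 gives the monic gcd w^2-w-90.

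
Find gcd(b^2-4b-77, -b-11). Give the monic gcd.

1

By polynomial division,
  b^2-4b-77 = (-b+15)(-b-11) + (88)
  -b-11 = (-(1/88)b-1/8)(88) + (0)
The last nonzero remainder is the constant 88, so the polynomials are coprime and gcd = 1.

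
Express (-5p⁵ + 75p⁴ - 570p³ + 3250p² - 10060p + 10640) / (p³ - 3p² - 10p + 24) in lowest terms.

(-5p³ + 45p² - 260p + 1330)/(p + 3)

Euclidean algorithm in ℚ[p]:
  -5p⁵ + 75p⁴ - 570p³ + 3250p² - 10060p + 10640 = (-5p² + 60p - 440)(p³ - 3p² - 10p + 24) + (2650p² - 15900p + 21200)
  p³ - 3p² - 10p + 24 = ((1/2650)p + 3/2650)(2650p² - 15900p + 21200) + (0)
Last nonzero remainder: 2650p² - 15900p + 21200. Dividing through by 2650 gives the monic gcd p² - 6p + 8.
Cancel p² - 6p + 8 from numerator and denominator to get the reduced form.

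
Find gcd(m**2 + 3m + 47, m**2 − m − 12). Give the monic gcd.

Repeated division with remainder:
  m**2 + 3m + 47 = (m**2 − m − 12) + (4m + 59)
  m**2 − m − 12 = ((1/4)m − 63/16)(4m + 59) + (3525/16)
  4m + 59 = ((64/3525)m + 944/3525)(3525/16) + (0)
The last nonzero remainder is the constant 3525/16, so the polynomials are coprime and gcd = 1.

1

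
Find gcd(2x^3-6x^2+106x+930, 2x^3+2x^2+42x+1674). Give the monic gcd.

Repeated division with remainder:
  2x^3-6x^2+106x+930 = (2x^3+2x^2+42x+1674) + (-8x^2+64x-744)
  2x^3+2x^2+42x+1674 = (-(1/4)x-9/4)(-8x^2+64x-744) + (0)
Last nonzero remainder: -8x^2+64x-744. Dividing through by -8 gives the monic gcd x^2-8x+93.

x^2-8x+93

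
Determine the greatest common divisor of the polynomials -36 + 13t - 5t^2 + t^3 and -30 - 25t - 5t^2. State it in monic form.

1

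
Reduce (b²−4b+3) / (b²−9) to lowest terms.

(b−1)/(b+3)

By polynomial division,
  b²−4b+3 = (b²−9) + (−4b+12)
  b²−9 = (−(1/4)b−3/4)(−4b+12) + (0)
Last nonzero remainder: −4b+12. Dividing through by −4 gives the monic gcd b−3.
Cancel b−3 from numerator and denominator to get the reduced form.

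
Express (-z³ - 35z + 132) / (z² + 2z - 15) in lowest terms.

(-z² - 3z - 44)/(z + 5)

Apply the Euclidean algorithm:
  -z³ - 35z + 132 = (-z + 2)(z² + 2z - 15) + (-54z + 162)
  z² + 2z - 15 = (-(1/54)z - 5/54)(-54z + 162) + (0)
Last nonzero remainder: -54z + 162. Dividing through by -54 gives the monic gcd z - 3.
Cancel z - 3 from numerator and denominator to get the reduced form.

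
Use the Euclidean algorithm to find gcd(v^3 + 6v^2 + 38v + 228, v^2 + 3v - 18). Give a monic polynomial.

Repeated division with remainder:
  v^3 + 6v^2 + 38v + 228 = (v + 3)(v^2 + 3v - 18) + (47v + 282)
  v^2 + 3v - 18 = ((1/47)v - 3/47)(47v + 282) + (0)
Last nonzero remainder: 47v + 282. Dividing through by 47 gives the monic gcd v + 6.

v + 6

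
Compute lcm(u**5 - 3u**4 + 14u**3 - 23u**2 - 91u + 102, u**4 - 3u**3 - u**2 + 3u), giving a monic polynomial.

Apply the Euclidean algorithm:
  u**5 - 3u**4 + 14u**3 - 23u**2 - 91u + 102 = (u)(u**4 - 3u**3 - u**2 + 3u) + (15u**3 - 26u**2 - 91u + 102)
  u**4 - 3u**3 - u**2 + 3u = ((1/15)u - 19/225)(15u**3 - 26u**2 - 91u + 102) + ((646/225)u**2 - (2584/225)u + 646/75)
  15u**3 - 26u**2 - 91u + 102 = ((3375/646)u + 225/19)((646/225)u**2 - (2584/225)u + 646/75) + (0)
Last nonzero remainder: (646/225)u**2 - (2584/225)u + 646/75. Dividing through by 646/225 gives the monic gcd u**2 - 4u + 3.
Then lcm(f, g) = f·g / gcd(f, g); expanding and making the result monic gives the answer.

u**7 - 2u**6 + 11u**5 - 9u**4 - 114u**3 + 11u**2 + 102u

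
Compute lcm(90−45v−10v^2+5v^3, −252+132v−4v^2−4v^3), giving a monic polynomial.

−378+261v+24v^2−38v^3+2v^4+v^5

Repeated division with remainder:
  5v^3−10v^2−45v+90 = (−5/4)(−4v^3−4v^2+132v−252) + (−15v^2+120v−225)
  −4v^3−4v^2+132v−252 = ((4/15)v+12/5)(−15v^2+120v−225) + (−96v+288)
  −15v^2+120v−225 = ((5/32)v−25/32)(−96v+288) + (0)
Last nonzero remainder: −96v+288. Dividing through by −96 gives the monic gcd v−3.
Then lcm(f, g) = f·g / gcd(f, g); expanding and making the result monic gives the answer.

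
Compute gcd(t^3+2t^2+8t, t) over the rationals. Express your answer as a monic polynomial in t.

t

By polynomial division,
  t^3+2t^2+8t = (t^2+2t+8)(t) + (0)
The last nonzero remainder t is already monic.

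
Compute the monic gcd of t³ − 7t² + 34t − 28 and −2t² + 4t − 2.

t − 1

Repeated division with remainder:
  t³ − 7t² + 34t − 28 = (−(1/2)t + 5/2)(−2t² + 4t − 2) + (23t − 23)
  −2t² + 4t − 2 = (−(2/23)t + 2/23)(23t − 23) + (0)
Last nonzero remainder: 23t − 23. Dividing through by 23 gives the monic gcd t − 1.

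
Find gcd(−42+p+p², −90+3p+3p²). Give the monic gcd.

Repeated division with remainder:
  p²+p−42 = (1/3)(3p²+3p−90) + (−12)
  3p²+3p−90 = (−(1/4)p²−(1/4)p+15/2)(−12) + (0)
The last nonzero remainder is the constant −12, so the polynomials are coprime and gcd = 1.

1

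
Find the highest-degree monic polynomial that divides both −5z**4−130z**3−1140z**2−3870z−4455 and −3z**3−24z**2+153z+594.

Repeated division with remainder:
  −5z**4−130z**3−1140z**2−3870z−4455 = ((5/3)z+30)(−3z**3−24z**2+153z+594) + (−675z**2−9450z−22275)
  −3z**3−24z**2+153z+594 = ((1/225)z−2/75)(−675z**2−9450z−22275) + (0)
Last nonzero remainder: −675z**2−9450z−22275. Dividing through by −675 gives the monic gcd z**2+14z+33.

z**2+14z+33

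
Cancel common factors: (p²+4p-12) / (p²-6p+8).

By polynomial division,
  p²+4p-12 = (p²-6p+8) + (10p-20)
  p²-6p+8 = ((1/10)p-2/5)(10p-20) + (0)
Last nonzero remainder: 10p-20. Dividing through by 10 gives the monic gcd p-2.
Cancel p-2 from numerator and denominator to get the reduced form.

(p+6)/(p-4)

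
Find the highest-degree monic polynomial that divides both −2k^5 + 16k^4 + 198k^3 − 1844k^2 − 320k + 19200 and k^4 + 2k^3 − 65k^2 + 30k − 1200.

Euclidean algorithm in ℚ[k]:
  −2k^5 + 16k^4 + 198k^3 − 1844k^2 − 320k + 19200 = (−2k + 20)(k^4 + 2k^3 − 65k^2 + 30k − 1200) + (28k^3 − 484k^2 − 3320k + 43200)
  k^4 + 2k^3 − 65k^2 + 30k − 1200 = ((1/28)k + 135/196)(28k^3 − 484k^2 − 3320k + 43200) + ((18960/49)k^2 + (37920/49)k − 1516800/49)
  28k^3 − 484k^2 − 3320k + 43200 = ((343/4740)k − 441/316)((18960/49)k^2 + (37920/49)k − 1516800/49) + (0)
Last nonzero remainder: (18960/49)k^2 + (37920/49)k − 1516800/49. Dividing through by 18960/49 gives the monic gcd k^2 + 2k − 80.

k^2 + 2k − 80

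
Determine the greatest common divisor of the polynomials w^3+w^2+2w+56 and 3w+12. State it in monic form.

Euclidean algorithm in ℚ[w]:
  w^3+w^2+2w+56 = ((1/3)w^2−w+14/3)(3w+12) + (0)
Last nonzero remainder: 3w+12. Dividing through by 3 gives the monic gcd w+4.

w+4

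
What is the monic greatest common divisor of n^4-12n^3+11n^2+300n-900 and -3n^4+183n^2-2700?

Euclidean algorithm in ℚ[n]:
  n^4-12n^3+11n^2+300n-900 = (-1/3)(-3n^4+183n^2-2700) + (-12n^3+72n^2+300n-1800)
  -3n^4+183n^2-2700 = ((1/4)n+3/2)(-12n^3+72n^2+300n-1800) + (0)
Last nonzero remainder: -12n^3+72n^2+300n-1800. Dividing through by -12 gives the monic gcd n^3-6n^2-25n+150.

n^3-6n^2-25n+150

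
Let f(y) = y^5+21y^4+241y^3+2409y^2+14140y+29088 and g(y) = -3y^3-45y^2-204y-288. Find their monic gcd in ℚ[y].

y^2+12y+32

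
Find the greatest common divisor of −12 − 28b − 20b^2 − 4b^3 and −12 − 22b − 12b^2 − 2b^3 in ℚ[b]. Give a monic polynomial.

Euclidean algorithm in ℚ[b]:
  −4b^3 − 20b^2 − 28b − 12 = (2)(−2b^3 − 12b^2 − 22b − 12) + (4b^2 + 16b + 12)
  −2b^3 − 12b^2 − 22b − 12 = (−(1/2)b − 1)(4b^2 + 16b + 12) + (0)
Last nonzero remainder: 4b^2 + 16b + 12. Dividing through by 4 gives the monic gcd b^2 + 4b + 3.

3 + 4b + b^2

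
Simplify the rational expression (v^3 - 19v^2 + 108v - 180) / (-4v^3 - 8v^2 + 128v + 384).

Repeated division with remainder:
  v^3 - 19v^2 + 108v - 180 = (-1/4)(-4v^3 - 8v^2 + 128v + 384) + (-21v^2 + 140v - 84)
  -4v^3 - 8v^2 + 128v + 384 = ((4/21)v + 104/63)(-21v^2 + 140v - 84) + (-(784/9)v + 1568/3)
  -21v^2 + 140v - 84 = ((27/112)v - 9/56)(-(784/9)v + 1568/3) + (0)
Last nonzero remainder: -(784/9)v + 1568/3. Dividing through by -784/9 gives the monic gcd v - 6.
Cancel v - 6 from numerator and denominator to get the reduced form.

(-v^2 + 13v - 30)/(4v^2 + 32v + 64)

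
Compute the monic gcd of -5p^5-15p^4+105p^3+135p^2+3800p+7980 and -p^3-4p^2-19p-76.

Euclidean algorithm in ℚ[p]:
  -5p^5-15p^4+105p^3+135p^2+3800p+7980 = (5p^2-5p-180)(-p^3-4p^2-19p-76) + (-300p^2-5700)
  -p^3-4p^2-19p-76 = ((1/300)p+1/75)(-300p^2-5700) + (0)
Last nonzero remainder: -300p^2-5700. Dividing through by -300 gives the monic gcd p^2+19.

p^2+19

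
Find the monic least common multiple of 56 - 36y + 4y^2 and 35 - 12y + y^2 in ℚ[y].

-70 + 59y - 14y^2 + y^3

Euclidean algorithm in ℚ[y]:
  4y^2 - 36y + 56 = (4)(y^2 - 12y + 35) + (12y - 84)
  y^2 - 12y + 35 = ((1/12)y - 5/12)(12y - 84) + (0)
Last nonzero remainder: 12y - 84. Dividing through by 12 gives the monic gcd y - 7.
Then lcm(f, g) = f·g / gcd(f, g); expanding and making the result monic gives the answer.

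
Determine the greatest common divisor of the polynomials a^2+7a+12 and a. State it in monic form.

1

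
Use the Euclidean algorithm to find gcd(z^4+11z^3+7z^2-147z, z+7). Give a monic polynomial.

Euclidean algorithm in ℚ[z]:
  z^4+11z^3+7z^2-147z = (z^3+4z^2-21z)(z+7) + (0)
The last nonzero remainder z+7 is already monic.

z+7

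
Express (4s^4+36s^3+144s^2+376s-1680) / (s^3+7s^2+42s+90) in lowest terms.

(4s^2+20s-56)/(s+3)

Euclidean algorithm in ℚ[s]:
  4s^4+36s^3+144s^2+376s-1680 = (4s+8)(s^3+7s^2+42s+90) + (-80s^2-320s-2400)
  s^3+7s^2+42s+90 = (-(1/80)s-3/80)(-80s^2-320s-2400) + (0)
Last nonzero remainder: -80s^2-320s-2400. Dividing through by -80 gives the monic gcd s^2+4s+30.
Cancel s^2+4s+30 from numerator and denominator to get the reduced form.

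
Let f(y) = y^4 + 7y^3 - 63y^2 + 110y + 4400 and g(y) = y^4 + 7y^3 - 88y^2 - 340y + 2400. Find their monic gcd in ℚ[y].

y^2 + 18y + 80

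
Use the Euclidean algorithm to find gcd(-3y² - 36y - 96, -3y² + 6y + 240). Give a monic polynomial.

Euclidean algorithm in ℚ[y]:
  -3y² - 36y - 96 = (-3y² + 6y + 240) + (-42y - 336)
  -3y² + 6y + 240 = ((1/14)y - 5/7)(-42y - 336) + (0)
Last nonzero remainder: -42y - 336. Dividing through by -42 gives the monic gcd y + 8.

y + 8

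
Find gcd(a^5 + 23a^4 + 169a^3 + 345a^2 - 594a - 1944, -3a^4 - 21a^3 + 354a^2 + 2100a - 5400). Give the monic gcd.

a^2 + 7a - 18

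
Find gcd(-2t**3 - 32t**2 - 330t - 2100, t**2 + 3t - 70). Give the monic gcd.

By polynomial division,
  -2t**3 - 32t**2 - 330t - 2100 = (-2t - 26)(t**2 + 3t - 70) + (-392t - 3920)
  t**2 + 3t - 70 = (-(1/392)t + 1/56)(-392t - 3920) + (0)
Last nonzero remainder: -392t - 3920. Dividing through by -392 gives the monic gcd t + 10.

t + 10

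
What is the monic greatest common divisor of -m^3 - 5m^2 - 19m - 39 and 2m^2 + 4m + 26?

m^2 + 2m + 13

Repeated division with remainder:
  -m^3 - 5m^2 - 19m - 39 = (-(1/2)m - 3/2)(2m^2 + 4m + 26) + (0)
Last nonzero remainder: 2m^2 + 4m + 26. Dividing through by 2 gives the monic gcd m^2 + 2m + 13.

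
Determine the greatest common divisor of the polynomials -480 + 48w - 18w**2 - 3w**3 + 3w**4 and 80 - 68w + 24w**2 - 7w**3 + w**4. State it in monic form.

-40 + 14w - 5w**2 + w**3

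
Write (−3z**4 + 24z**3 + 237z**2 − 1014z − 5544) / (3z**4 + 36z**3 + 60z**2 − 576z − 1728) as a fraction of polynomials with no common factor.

Apply the Euclidean algorithm:
  −3z**4 + 24z**3 + 237z**2 − 1014z − 5544 = (−1)(3z**4 + 36z**3 + 60z**2 − 576z − 1728) + (60z**3 + 297z**2 − 1590z − 7272)
  3z**4 + 36z**3 + 60z**2 − 576z − 1728 = ((1/20)z + 141/400)(60z**3 + 297z**2 − 1590z − 7272) + ((13923/400)z**2 + (13923/40)z + 41769/50)
  60z**3 + 297z**2 − 1590z − 7272 = ((8000/4641)z − 40400/4641)((13923/400)z**2 + (13923/40)z + 41769/50) + (0)
Last nonzero remainder: (13923/400)z**2 + (13923/40)z + 41769/50. Dividing through by 13923/400 gives the monic gcd z**2 + 10z + 24.
Cancel z**2 + 10z + 24 from numerator and denominator to get the reduced form.

(−z**2 + 18z − 77)/(z**2 + 2z − 24)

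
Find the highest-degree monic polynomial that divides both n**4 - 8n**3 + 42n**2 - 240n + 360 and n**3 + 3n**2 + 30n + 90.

By polynomial division,
  n**4 - 8n**3 + 42n**2 - 240n + 360 = (n - 11)(n**3 + 3n**2 + 30n + 90) + (45n**2 + 1350)
  n**3 + 3n**2 + 30n + 90 = ((1/45)n + 1/15)(45n**2 + 1350) + (0)
Last nonzero remainder: 45n**2 + 1350. Dividing through by 45 gives the monic gcd n**2 + 30.

n**2 + 30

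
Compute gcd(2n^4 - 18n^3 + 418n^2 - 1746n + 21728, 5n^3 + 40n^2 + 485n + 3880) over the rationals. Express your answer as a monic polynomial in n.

n^2 + 97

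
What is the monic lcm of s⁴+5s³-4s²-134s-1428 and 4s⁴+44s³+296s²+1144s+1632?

s⁶+12s⁵+43s⁴-102s³-2414s²-11604s-17136

Apply the Euclidean algorithm:
  s⁴+5s³-4s²-134s-1428 = (1/4)(4s⁴+44s³+296s²+1144s+1632) + (-6s³-78s²-420s-1836)
  4s⁴+44s³+296s²+1144s+1632 = (-(2/3)s+4/3)(-6s³-78s²-420s-1836) + (120s²+480s+4080)
  -6s³-78s²-420s-1836 = (-(1/20)s-9/20)(120s²+480s+4080) + (0)
Last nonzero remainder: 120s²+480s+4080. Dividing through by 120 gives the monic gcd s²+4s+34.
Then lcm(f, g) = f·g / gcd(f, g); expanding and making the result monic gives the answer.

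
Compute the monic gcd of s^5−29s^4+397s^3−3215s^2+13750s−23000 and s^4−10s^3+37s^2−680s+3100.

By polynomial division,
  s^5−29s^4+397s^3−3215s^2+13750s−23000 = (s−19)(s^4−10s^3+37s^2−680s+3100) + (170s^3−1832s^2−2270s+35900)
  s^4−10s^3+37s^2−680s+3100 = ((1/170)s+33/7225)(170s^3−1832s^2−2270s+35900) + ((424256/7225)s^2−(1272768/1445)s+848512/289)
  170s^3−1832s^2−2270s+35900 = ((614125/212128)s+2593775/212128)((424256/7225)s^2−(1272768/1445)s+848512/289) + (0)
Last nonzero remainder: (424256/7225)s^2−(1272768/1445)s+848512/289. Dividing through by 424256/7225 gives the monic gcd s^2−15s+50.

s^2−15s+50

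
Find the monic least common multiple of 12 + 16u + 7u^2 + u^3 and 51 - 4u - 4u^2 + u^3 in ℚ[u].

Apply the Euclidean algorithm:
  u^3 + 7u^2 + 16u + 12 = (u^3 - 4u^2 - 4u + 51) + (11u^2 + 20u - 39)
  u^3 - 4u^2 - 4u + 51 = ((1/11)u - 64/121)(11u^2 + 20u - 39) + ((1225/121)u + 3675/121)
  11u^2 + 20u - 39 = ((1331/1225)u - 1573/1225)((1225/121)u + 3675/121) + (0)
Last nonzero remainder: (1225/121)u + 3675/121. Dividing through by 1225/121 gives the monic gcd u + 3.
Then lcm(f, g) = f·g / gcd(f, g); expanding and making the result monic gives the answer.

204 + 188u + 19u^2 - 16u^3 + u^5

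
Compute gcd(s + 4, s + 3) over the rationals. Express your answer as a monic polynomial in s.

By polynomial division,
  s + 4 = (s + 3) + (1)
  s + 3 = (s + 3)(1) + (0)
The last nonzero remainder is the constant 1, so the polynomials are coprime and gcd = 1.

1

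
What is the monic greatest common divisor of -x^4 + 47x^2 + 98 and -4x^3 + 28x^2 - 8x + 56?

Euclidean algorithm in ℚ[x]:
  -x^4 + 47x^2 + 98 = ((1/4)x + 7/4)(-4x^3 + 28x^2 - 8x + 56) + (0)
Last nonzero remainder: -4x^3 + 28x^2 - 8x + 56. Dividing through by -4 gives the monic gcd x^3 - 7x^2 + 2x - 14.

x^3 - 7x^2 + 2x - 14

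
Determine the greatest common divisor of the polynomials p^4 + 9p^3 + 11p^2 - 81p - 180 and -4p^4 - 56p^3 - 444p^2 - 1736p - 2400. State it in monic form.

p^2 + 7p + 12

Euclidean algorithm in ℚ[p]:
  p^4 + 9p^3 + 11p^2 - 81p - 180 = (-1/4)(-4p^4 - 56p^3 - 444p^2 - 1736p - 2400) + (-5p^3 - 100p^2 - 515p - 780)
  -4p^4 - 56p^3 - 444p^2 - 1736p - 2400 = ((4/5)p - 24/5)(-5p^3 - 100p^2 - 515p - 780) + (-512p^2 - 3584p - 6144)
  -5p^3 - 100p^2 - 515p - 780 = ((5/512)p + 65/512)(-512p^2 - 3584p - 6144) + (0)
Last nonzero remainder: -512p^2 - 3584p - 6144. Dividing through by -512 gives the monic gcd p^2 + 7p + 12.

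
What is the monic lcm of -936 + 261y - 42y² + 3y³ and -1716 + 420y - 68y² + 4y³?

3432 - 1269y + 241y² - 25y³ + y⁴

Apply the Euclidean algorithm:
  3y³ - 42y² + 261y - 936 = (3/4)(4y³ - 68y² + 420y - 1716) + (9y² - 54y + 351)
  4y³ - 68y² + 420y - 1716 = ((4/9)y - 44/9)(9y² - 54y + 351) + (0)
Last nonzero remainder: 9y² - 54y + 351. Dividing through by 9 gives the monic gcd y² - 6y + 39.
Then lcm(f, g) = f·g / gcd(f, g); expanding and making the result monic gives the answer.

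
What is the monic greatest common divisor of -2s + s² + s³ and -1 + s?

-1 + s

Euclidean algorithm in ℚ[s]:
  s³ + s² - 2s = (s² + 2s)(s - 1) + (0)
The last nonzero remainder s - 1 is already monic.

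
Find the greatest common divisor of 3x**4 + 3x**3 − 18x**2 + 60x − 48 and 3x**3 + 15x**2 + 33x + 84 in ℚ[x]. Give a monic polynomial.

x + 4

By polynomial division,
  3x**4 + 3x**3 − 18x**2 + 60x − 48 = (x − 4)(3x**3 + 15x**2 + 33x + 84) + (9x**2 + 108x + 288)
  3x**3 + 15x**2 + 33x + 84 = ((1/3)x − 7/3)(9x**2 + 108x + 288) + (189x + 756)
  9x**2 + 108x + 288 = ((1/21)x + 8/21)(189x + 756) + (0)
Last nonzero remainder: 189x + 756. Dividing through by 189 gives the monic gcd x + 4.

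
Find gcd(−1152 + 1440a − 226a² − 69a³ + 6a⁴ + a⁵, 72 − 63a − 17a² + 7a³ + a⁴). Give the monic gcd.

24 − 29a + 4a² + a³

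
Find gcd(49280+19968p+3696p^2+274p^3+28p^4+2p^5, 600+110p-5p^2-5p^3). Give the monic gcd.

Euclidean algorithm in ℚ[p]:
  2p^5+28p^4+274p^3+3696p^2+19968p+49280 = (-(2/5)p^2-(26/5)p-292/5)(-5p^3-5p^2+110p+600) + (4216p^2+29512p+84320)
  -5p^3-5p^2+110p+600 = (-(5/4216)p+15/2108)(4216p^2+29512p+84320) + (0)
Last nonzero remainder: 4216p^2+29512p+84320. Dividing through by 4216 gives the monic gcd p^2+7p+20.

20+7p+p^2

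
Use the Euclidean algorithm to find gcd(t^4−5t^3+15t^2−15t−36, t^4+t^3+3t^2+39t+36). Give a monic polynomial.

t^3−2t^2+9t+12

Apply the Euclidean algorithm:
  t^4−5t^3+15t^2−15t−36 = (t^4+t^3+3t^2+39t+36) + (−6t^3+12t^2−54t−72)
  t^4+t^3+3t^2+39t+36 = (−(1/6)t−1/2)(−6t^3+12t^2−54t−72) + (0)
Last nonzero remainder: −6t^3+12t^2−54t−72. Dividing through by −6 gives the monic gcd t^3−2t^2+9t+12.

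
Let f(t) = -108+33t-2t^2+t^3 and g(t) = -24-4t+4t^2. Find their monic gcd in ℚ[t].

-3+t

By polynomial division,
  t^3-2t^2+33t-108 = ((1/4)t-1/4)(4t^2-4t-24) + (38t-114)
  4t^2-4t-24 = ((2/19)t+4/19)(38t-114) + (0)
Last nonzero remainder: 38t-114. Dividing through by 38 gives the monic gcd t-3.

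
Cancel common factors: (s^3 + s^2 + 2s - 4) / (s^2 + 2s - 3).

(s^2 + 2s + 4)/(s + 3)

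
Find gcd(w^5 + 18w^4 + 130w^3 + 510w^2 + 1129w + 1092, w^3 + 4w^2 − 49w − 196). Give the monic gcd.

w^2 + 11w + 28

Repeated division with remainder:
  w^5 + 18w^4 + 130w^3 + 510w^2 + 1129w + 1092 = (w^2 + 14w + 123)(w^3 + 4w^2 − 49w − 196) + (900w^2 + 9900w + 25200)
  w^3 + 4w^2 − 49w − 196 = ((1/900)w − 7/900)(900w^2 + 9900w + 25200) + (0)
Last nonzero remainder: 900w^2 + 9900w + 25200. Dividing through by 900 gives the monic gcd w^2 + 11w + 28.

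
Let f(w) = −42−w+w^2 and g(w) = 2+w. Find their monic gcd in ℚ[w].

Repeated division with remainder:
  w^2−w−42 = (w−3)(w+2) + (−36)
  w+2 = (−(1/36)w−1/18)(−36) + (0)
The last nonzero remainder is the constant −36, so the polynomials are coprime and gcd = 1.

1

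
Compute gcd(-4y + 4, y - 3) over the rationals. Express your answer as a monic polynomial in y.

1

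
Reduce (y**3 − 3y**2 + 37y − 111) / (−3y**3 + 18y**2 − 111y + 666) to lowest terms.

(−y + 3)/(3y − 18)

Euclidean algorithm in ℚ[y]:
  y**3 − 3y**2 + 37y − 111 = (−1/3)(−3y**3 + 18y**2 − 111y + 666) + (3y**2 + 111)
  −3y**3 + 18y**2 − 111y + 666 = (−y + 6)(3y**2 + 111) + (0)
Last nonzero remainder: 3y**2 + 111. Dividing through by 3 gives the monic gcd y**2 + 37.
Cancel y**2 + 37 from numerator and denominator to get the reduced form.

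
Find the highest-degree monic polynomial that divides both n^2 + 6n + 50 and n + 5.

Apply the Euclidean algorithm:
  n^2 + 6n + 50 = (n + 1)(n + 5) + (45)
  n + 5 = ((1/45)n + 1/9)(45) + (0)
The last nonzero remainder is the constant 45, so the polynomials are coprime and gcd = 1.

1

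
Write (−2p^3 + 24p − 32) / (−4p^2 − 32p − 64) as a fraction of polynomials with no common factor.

(p^2 − 4p + 4)/(2p + 8)

Repeated division with remainder:
  −2p^3 + 24p − 32 = ((1/2)p − 4)(−4p^2 − 32p − 64) + (−72p − 288)
  −4p^2 − 32p − 64 = ((1/18)p + 2/9)(−72p − 288) + (0)
Last nonzero remainder: −72p − 288. Dividing through by −72 gives the monic gcd p + 4.
Cancel p + 4 from numerator and denominator to get the reduced form.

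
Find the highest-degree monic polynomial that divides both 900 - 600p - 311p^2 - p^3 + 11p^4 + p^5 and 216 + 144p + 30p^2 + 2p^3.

36 + 12p + p^2

Repeated division with remainder:
  p^5 + 11p^4 - p^3 - 311p^2 - 600p + 900 = ((1/2)p^2 - 2p - 13/2)(2p^3 + 30p^2 + 144p + 216) + (64p^2 + 768p + 2304)
  2p^3 + 30p^2 + 144p + 216 = ((1/32)p + 3/32)(64p^2 + 768p + 2304) + (0)
Last nonzero remainder: 64p^2 + 768p + 2304. Dividing through by 64 gives the monic gcd p^2 + 12p + 36.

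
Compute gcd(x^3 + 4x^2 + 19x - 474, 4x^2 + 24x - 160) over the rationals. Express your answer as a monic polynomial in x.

1

Apply the Euclidean algorithm:
  x^3 + 4x^2 + 19x - 474 = ((1/4)x - 1/2)(4x^2 + 24x - 160) + (71x - 554)
  4x^2 + 24x - 160 = ((4/71)x + 3920/5041)(71x - 554) + (1365120/5041)
  71x - 554 = ((357911/1365120)x - 1396357/682560)(1365120/5041) + (0)
The last nonzero remainder is the constant 1365120/5041, so the polynomials are coprime and gcd = 1.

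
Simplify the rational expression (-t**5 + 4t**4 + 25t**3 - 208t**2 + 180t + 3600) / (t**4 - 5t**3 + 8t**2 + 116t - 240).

By polynomial division,
  -t**5 + 4t**4 + 25t**3 - 208t**2 + 180t + 3600 = (-t - 1)(t**4 - 5t**3 + 8t**2 + 116t - 240) + (28t**3 - 84t**2 + 56t + 3360)
  t**4 - 5t**3 + 8t**2 + 116t - 240 = ((1/28)t - 1/14)(28t**3 - 84t**2 + 56t + 3360) + (0)
Last nonzero remainder: 28t**3 - 84t**2 + 56t + 3360. Dividing through by 28 gives the monic gcd t**3 - 3t**2 + 2t + 120.
Cancel t**3 - 3t**2 + 2t + 120 from numerator and denominator to get the reduced form.

(-t**2 + t + 30)/(t - 2)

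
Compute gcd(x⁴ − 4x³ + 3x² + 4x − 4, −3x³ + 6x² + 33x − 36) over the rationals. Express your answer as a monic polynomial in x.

x − 1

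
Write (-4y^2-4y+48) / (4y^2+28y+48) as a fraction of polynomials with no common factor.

Euclidean algorithm in ℚ[y]:
  -4y^2-4y+48 = (-1)(4y^2+28y+48) + (24y+96)
  4y^2+28y+48 = ((1/6)y+1/2)(24y+96) + (0)
Last nonzero remainder: 24y+96. Dividing through by 24 gives the monic gcd y+4.
Cancel y+4 from numerator and denominator to get the reduced form.

(-y+3)/(y+3)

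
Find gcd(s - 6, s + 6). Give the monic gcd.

1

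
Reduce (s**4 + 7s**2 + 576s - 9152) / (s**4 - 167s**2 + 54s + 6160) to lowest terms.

(s**2 - 3s + 104)/(s**2 - 3s - 70)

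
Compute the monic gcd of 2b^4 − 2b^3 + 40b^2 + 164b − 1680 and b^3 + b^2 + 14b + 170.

Repeated division with remainder:
  2b^4 − 2b^3 + 40b^2 + 164b − 1680 = (2b − 4)(b^3 + b^2 + 14b + 170) + (16b^2 − 120b − 1000)
  b^3 + b^2 + 14b + 170 = ((1/16)b + 17/32)(16b^2 − 120b − 1000) + ((561/4)b + 2805/4)
  16b^2 − 120b − 1000 = ((64/561)b − 800/561)((561/4)b + 2805/4) + (0)
Last nonzero remainder: (561/4)b + 2805/4. Dividing through by 561/4 gives the monic gcd b + 5.

b + 5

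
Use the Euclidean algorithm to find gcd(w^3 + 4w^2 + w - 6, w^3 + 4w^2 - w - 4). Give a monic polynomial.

w - 1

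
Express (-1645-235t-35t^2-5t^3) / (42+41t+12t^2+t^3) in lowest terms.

(-235-5t^2)/(6+5t+t^2)

Apply the Euclidean algorithm:
  -5t^3-35t^2-235t-1645 = (-5)(t^3+12t^2+41t+42) + (25t^2-30t-1435)
  t^3+12t^2+41t+42 = ((1/25)t+66/125)(25t^2-30t-1435) + ((2856/25)t+19992/25)
  25t^2-30t-1435 = ((625/2856)t-5125/2856)((2856/25)t+19992/25) + (0)
Last nonzero remainder: (2856/25)t+19992/25. Dividing through by 2856/25 gives the monic gcd t+7.
Cancel t+7 from numerator and denominator to get the reduced form.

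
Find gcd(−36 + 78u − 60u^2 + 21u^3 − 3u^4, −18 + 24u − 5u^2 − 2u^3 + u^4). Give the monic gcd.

−6 + 10u − 5u^2 + u^3

By polynomial division,
  −3u^4 + 21u^3 − 60u^2 + 78u − 36 = (−3)(u^4 − 2u^3 − 5u^2 + 24u − 18) + (15u^3 − 75u^2 + 150u − 90)
  u^4 − 2u^3 − 5u^2 + 24u − 18 = ((1/15)u + 1/5)(15u^3 − 75u^2 + 150u − 90) + (0)
Last nonzero remainder: 15u^3 − 75u^2 + 150u − 90. Dividing through by 15 gives the monic gcd u^3 − 5u^2 + 10u − 6.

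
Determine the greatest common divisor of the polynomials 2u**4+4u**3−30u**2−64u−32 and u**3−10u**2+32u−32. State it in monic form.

Repeated division with remainder:
  2u**4+4u**3−30u**2−64u−32 = (2u+24)(u**3−10u**2+32u−32) + (146u**2−768u+736)
  u**3−10u**2+32u−32 = ((1/146)u−173/5329)(146u**2−768u+736) + ((10800/5329)u−43200/5329)
  146u**2−768u+736 = ((389017/5400)u−122567/1350)((10800/5329)u−43200/5329) + (0)
Last nonzero remainder: (10800/5329)u−43200/5329. Dividing through by 10800/5329 gives the monic gcd u−4.

u−4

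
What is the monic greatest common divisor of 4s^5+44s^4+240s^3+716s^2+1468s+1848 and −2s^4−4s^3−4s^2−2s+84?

Euclidean algorithm in ℚ[s]:
  4s^5+44s^4+240s^3+716s^2+1468s+1848 = (−2s−18)(−2s^4−4s^3−4s^2−2s+84) + (160s^3+640s^2+1600s+3360)
  −2s^4−4s^3−4s^2−2s+84 = (−(1/80)s+1/40)(160s^3+640s^2+1600s+3360) + (0)
Last nonzero remainder: 160s^3+640s^2+1600s+3360. Dividing through by 160 gives the monic gcd s^3+4s^2+10s+21.

s^3+4s^2+10s+21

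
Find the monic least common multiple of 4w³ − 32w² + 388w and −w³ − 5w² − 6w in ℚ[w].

Euclidean algorithm in ℚ[w]:
  4w³ − 32w² + 388w = (−4)(−w³ − 5w² − 6w) + (−52w² + 364w)
  −w³ − 5w² − 6w = ((1/52)w + 3/13)(−52w² + 364w) + (−90w)
  −52w² + 364w = ((26/45)w − 182/45)(−90w) + (0)
Last nonzero remainder: −90w. Dividing through by −90 gives the monic gcd w.
Then lcm(f, g) = f·g / gcd(f, g); expanding and making the result monic gives the answer.

w⁵ − 3w⁴ + 63w³ + 437w² + 582w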